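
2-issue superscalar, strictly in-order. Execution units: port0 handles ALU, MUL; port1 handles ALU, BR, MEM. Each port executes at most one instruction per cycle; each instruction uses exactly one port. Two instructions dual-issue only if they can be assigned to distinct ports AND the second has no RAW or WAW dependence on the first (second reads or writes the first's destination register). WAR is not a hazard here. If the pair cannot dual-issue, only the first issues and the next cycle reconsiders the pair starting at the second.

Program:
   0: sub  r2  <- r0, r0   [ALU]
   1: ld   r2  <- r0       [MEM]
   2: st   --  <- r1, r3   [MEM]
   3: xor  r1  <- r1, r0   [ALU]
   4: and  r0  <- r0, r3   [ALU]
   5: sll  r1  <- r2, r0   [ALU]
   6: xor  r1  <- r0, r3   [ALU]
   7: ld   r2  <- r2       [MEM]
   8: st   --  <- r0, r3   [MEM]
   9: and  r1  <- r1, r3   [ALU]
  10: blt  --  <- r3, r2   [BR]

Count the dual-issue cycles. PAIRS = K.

PAIRS = 3

t=0 i0:sub ; WAW r2
t=1 i1:ld ; no-port MEM/MEM
t=2 i2,i3:st+xor ; pair
t=3 i4:and ; RAW r0
t=4 i5:sll ; WAW r1
t=5 i6,i7:xor+ld ; pair
t=6 i8,i9:st+and ; pair
t=7 i10:blt ; tail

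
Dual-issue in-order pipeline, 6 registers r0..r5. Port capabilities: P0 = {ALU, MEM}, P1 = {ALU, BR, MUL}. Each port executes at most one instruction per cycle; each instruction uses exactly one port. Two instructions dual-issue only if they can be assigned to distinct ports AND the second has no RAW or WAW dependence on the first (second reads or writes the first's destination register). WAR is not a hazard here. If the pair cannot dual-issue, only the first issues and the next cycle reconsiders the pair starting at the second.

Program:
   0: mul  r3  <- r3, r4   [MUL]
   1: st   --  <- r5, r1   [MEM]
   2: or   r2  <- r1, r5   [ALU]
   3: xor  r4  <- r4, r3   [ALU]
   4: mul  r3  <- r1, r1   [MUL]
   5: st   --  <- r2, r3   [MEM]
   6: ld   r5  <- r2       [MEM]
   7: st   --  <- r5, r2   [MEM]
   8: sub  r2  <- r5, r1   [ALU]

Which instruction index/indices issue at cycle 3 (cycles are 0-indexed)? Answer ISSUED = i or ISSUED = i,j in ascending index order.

ISSUED = 5

t=0 i0/i1:mul.MUL+st.MEM ; pair
t=1 i2/i3:or.ALU+xor.ALU ; pair
t=2 i4:mul.MUL ; RAW r3
t=3 i5:st.MEM ; no-port MEM/MEM
t=4 i6:ld.MEM ; no-port MEM/MEM
t=5 i7/i8:st.MEM+sub.ALU ; pair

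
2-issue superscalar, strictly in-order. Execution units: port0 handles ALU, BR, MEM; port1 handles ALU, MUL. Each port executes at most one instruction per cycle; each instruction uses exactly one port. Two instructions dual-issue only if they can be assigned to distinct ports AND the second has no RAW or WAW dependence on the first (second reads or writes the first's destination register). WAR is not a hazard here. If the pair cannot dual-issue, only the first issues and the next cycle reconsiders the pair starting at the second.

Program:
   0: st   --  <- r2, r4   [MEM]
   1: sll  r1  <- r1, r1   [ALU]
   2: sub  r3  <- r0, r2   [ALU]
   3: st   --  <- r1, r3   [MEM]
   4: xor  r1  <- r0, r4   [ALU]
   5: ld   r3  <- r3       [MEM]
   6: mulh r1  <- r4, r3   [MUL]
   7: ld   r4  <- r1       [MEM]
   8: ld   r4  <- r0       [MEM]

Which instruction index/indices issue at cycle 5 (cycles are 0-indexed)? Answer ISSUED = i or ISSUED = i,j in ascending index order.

  cy0 -> i0+i1 (st.MEM/sll.ALU) pair
  cy1 -> i2 (sub.ALU) RAW r3
  cy2 -> i3+i4 (st.MEM/xor.ALU) pair
  cy3 -> i5 (ld.MEM) RAW r3
  cy4 -> i6 (mulh.MUL) RAW r1
  cy5 -> i7 (ld.MEM) no-port MEM/MEM
  cy6 -> i8 (ld.MEM) tail

ISSUED = 7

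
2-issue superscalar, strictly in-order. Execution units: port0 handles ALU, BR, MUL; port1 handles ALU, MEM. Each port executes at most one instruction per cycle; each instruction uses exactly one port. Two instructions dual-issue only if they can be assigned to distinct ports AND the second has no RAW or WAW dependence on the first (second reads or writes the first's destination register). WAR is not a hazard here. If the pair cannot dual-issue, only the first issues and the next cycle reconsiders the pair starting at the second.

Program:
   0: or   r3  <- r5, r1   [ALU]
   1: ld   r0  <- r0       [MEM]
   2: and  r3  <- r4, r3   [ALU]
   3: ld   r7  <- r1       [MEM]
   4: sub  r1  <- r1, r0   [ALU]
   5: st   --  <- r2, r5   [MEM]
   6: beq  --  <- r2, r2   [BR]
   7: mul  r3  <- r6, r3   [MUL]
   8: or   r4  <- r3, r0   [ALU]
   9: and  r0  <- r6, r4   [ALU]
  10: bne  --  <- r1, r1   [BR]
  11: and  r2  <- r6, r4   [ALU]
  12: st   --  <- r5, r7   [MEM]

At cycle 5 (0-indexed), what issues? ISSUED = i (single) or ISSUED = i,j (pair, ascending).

0. or/ld @i0/i1  | 2-wide
1. and/ld @i2/i3  | 2-wide
2. sub/st @i4/i5  | 2-wide
3. beq @i6  | no-port BR/MUL
4. mul @i7  | RAW r3
5. or @i8  | RAW r4
6. and/bne @i9/i10  | 2-wide
7. and/st @i11/i12  | 2-wide

ISSUED = 8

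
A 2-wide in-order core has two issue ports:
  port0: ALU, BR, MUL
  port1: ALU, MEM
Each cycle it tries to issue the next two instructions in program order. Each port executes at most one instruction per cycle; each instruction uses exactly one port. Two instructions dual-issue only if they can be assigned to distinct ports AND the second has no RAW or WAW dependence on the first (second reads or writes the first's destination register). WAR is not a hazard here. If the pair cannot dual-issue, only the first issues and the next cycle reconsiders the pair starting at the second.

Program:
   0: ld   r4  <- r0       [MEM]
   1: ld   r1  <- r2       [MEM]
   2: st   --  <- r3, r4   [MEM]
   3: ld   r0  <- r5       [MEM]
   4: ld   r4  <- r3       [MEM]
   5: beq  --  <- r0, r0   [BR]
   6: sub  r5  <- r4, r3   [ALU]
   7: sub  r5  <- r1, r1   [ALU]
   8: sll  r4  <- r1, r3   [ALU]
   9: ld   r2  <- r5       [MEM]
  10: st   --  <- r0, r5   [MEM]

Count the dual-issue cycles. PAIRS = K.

PAIRS = 2

#0 head=0: ld.MEM i0 no-port MEM/MEM
#1 head=1: ld.MEM i1 no-port MEM/MEM
#2 head=2: st.MEM i2 no-port MEM/MEM
#3 head=3: ld.MEM i3 no-port MEM/MEM
#4 head=4: ld.MEM beq.BR i4+i5 dual
#5 head=6: sub.ALU i6 WAW r5
#6 head=7: sub.ALU sll.ALU i7+i8 dual
#7 head=9: ld.MEM i9 no-port MEM/MEM
#8 head=10: st.MEM i10 tail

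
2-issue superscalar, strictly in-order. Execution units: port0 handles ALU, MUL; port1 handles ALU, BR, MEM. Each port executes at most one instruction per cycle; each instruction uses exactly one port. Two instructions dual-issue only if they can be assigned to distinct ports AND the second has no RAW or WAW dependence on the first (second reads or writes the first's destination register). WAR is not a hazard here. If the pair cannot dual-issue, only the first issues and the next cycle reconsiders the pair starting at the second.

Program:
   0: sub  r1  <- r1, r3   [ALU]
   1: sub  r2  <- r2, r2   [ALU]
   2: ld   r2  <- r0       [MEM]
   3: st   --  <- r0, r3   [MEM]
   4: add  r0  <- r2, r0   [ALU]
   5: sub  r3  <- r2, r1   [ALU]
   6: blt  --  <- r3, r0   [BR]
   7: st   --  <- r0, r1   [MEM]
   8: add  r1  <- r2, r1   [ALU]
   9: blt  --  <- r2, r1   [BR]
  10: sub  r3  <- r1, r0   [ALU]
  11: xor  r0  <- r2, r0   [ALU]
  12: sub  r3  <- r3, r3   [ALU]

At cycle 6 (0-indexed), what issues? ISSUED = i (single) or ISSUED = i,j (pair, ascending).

  cy0 -> i0,i1 (sub;sub) dual
  cy1 -> i2 (ld) no-port MEM/MEM
  cy2 -> i3,i4 (st;add) dual
  cy3 -> i5 (sub) RAW r3
  cy4 -> i6 (blt) no-port BR/MEM
  cy5 -> i7,i8 (st;add) dual
  cy6 -> i9,i10 (blt;sub) dual
  cy7 -> i11,i12 (xor;sub) dual

ISSUED = 9,10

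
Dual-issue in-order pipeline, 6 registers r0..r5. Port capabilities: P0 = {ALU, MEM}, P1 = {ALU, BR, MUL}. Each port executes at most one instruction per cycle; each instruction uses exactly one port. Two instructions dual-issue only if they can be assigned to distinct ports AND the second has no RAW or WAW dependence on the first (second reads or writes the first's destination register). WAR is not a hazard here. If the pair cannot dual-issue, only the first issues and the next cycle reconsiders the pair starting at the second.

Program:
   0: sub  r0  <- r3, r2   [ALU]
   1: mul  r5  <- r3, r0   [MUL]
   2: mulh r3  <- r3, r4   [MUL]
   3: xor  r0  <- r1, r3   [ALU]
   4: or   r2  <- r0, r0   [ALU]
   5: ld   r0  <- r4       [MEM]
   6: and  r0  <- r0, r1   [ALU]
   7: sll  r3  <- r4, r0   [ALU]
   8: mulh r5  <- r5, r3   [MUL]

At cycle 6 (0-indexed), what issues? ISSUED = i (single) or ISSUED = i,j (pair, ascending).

ISSUED = 7

t=0 i0:sub ; RAW r0
t=1 i1:mul ; no-port MUL/MUL
t=2 i2:mulh ; RAW r3
t=3 i3:xor ; RAW r0
t=4 i4+i5:or/ld ; dual
t=5 i6:and ; RAW r0
t=6 i7:sll ; RAW r3
t=7 i8:mulh ; tail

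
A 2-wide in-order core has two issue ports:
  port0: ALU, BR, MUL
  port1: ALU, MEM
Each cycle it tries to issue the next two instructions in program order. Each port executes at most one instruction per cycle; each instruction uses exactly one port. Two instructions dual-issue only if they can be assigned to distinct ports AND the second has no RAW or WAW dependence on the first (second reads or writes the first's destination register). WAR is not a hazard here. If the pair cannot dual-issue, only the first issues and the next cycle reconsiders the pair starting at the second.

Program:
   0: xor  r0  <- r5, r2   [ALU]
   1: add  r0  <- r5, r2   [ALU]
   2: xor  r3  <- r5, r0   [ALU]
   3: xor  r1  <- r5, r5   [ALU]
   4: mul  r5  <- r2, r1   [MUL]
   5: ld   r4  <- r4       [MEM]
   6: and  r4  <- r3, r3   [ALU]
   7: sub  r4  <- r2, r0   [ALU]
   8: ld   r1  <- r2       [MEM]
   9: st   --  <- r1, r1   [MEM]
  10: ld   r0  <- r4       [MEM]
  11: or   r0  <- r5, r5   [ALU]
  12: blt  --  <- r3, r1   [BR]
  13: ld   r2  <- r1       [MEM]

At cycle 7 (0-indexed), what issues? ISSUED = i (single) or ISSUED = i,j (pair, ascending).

ISSUED = 10

0. xor.ALU @i0  | WAW r0
1. add.ALU @i1  | RAW r0
2. xor.ALU xor.ALU @i2,i3  | 2-wide
3. mul.MUL ld.MEM @i4,i5  | 2-wide
4. and.ALU @i6  | WAW r4
5. sub.ALU ld.MEM @i7,i8  | 2-wide
6. st.MEM @i9  | no-port MEM/MEM
7. ld.MEM @i10  | WAW r0
8. or.ALU blt.BR @i11,i12  | 2-wide
9. ld.MEM @i13  | tail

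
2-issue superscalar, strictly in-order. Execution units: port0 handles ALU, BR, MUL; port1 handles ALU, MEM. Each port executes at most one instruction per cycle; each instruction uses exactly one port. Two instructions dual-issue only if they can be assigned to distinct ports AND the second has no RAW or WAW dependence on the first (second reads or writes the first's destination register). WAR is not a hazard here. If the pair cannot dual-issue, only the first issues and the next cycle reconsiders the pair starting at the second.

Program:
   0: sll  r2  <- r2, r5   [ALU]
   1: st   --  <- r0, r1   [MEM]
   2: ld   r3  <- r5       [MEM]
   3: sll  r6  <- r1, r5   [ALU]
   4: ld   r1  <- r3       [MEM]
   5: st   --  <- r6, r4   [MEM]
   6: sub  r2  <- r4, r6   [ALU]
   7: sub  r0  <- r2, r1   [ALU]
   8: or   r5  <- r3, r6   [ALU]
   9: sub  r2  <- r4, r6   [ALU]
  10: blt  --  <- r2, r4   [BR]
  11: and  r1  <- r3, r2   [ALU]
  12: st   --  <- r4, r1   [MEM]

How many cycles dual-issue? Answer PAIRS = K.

c0: i0/i1 sll.ALU+st.MEM  pair
c1: i2/i3 ld.MEM+sll.ALU  pair
c2: i4 ld.MEM  no-port MEM/MEM
c3: i5/i6 st.MEM+sub.ALU  pair
c4: i7/i8 sub.ALU+or.ALU  pair
c5: i9 sub.ALU  RAW r2
c6: i10/i11 blt.BR+and.ALU  pair
c7: i12 st.MEM  tail

PAIRS = 5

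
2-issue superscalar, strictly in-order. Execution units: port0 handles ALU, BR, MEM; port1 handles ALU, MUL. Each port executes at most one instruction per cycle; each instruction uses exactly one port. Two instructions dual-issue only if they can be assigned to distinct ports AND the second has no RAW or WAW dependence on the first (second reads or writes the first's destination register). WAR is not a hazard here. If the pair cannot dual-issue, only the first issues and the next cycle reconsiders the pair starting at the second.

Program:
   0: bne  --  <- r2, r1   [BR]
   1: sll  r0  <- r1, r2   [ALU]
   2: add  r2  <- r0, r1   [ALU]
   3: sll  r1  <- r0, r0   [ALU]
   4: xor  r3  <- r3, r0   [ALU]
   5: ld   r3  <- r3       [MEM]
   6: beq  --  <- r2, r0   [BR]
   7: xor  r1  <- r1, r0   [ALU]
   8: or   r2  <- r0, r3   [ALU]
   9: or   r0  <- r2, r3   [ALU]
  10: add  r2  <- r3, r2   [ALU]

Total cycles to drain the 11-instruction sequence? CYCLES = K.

c0: i0+i1 bne.BR+sll.ALU  dual
c1: i2+i3 add.ALU+sll.ALU  dual
c2: i4 xor.ALU  RAW+WAW r3
c3: i5 ld.MEM  no-port MEM/BR
c4: i6+i7 beq.BR+xor.ALU  dual
c5: i8 or.ALU  RAW r2
c6: i9+i10 or.ALU+add.ALU  dual

CYCLES = 7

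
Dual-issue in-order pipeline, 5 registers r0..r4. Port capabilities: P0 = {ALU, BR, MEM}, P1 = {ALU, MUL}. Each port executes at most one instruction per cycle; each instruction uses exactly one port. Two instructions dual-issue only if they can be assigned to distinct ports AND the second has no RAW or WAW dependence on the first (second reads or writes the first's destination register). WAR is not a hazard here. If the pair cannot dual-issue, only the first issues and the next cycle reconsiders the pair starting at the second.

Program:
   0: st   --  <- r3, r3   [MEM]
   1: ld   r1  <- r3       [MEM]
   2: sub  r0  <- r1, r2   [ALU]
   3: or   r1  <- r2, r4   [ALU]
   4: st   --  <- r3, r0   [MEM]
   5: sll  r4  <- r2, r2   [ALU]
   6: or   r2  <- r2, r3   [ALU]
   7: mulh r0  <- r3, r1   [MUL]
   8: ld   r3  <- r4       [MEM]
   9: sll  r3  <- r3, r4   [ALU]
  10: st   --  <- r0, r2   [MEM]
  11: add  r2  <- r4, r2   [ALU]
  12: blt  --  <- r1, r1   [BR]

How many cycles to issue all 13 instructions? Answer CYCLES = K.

  cy0 -> i0 (st) no-port MEM/MEM
  cy1 -> i1 (ld) RAW r1
  cy2 -> i2&i3 (sub;or) pair
  cy3 -> i4&i5 (st;sll) pair
  cy4 -> i6&i7 (or;mulh) pair
  cy5 -> i8 (ld) RAW+WAW r3
  cy6 -> i9&i10 (sll;st) pair
  cy7 -> i11&i12 (add;blt) pair

CYCLES = 8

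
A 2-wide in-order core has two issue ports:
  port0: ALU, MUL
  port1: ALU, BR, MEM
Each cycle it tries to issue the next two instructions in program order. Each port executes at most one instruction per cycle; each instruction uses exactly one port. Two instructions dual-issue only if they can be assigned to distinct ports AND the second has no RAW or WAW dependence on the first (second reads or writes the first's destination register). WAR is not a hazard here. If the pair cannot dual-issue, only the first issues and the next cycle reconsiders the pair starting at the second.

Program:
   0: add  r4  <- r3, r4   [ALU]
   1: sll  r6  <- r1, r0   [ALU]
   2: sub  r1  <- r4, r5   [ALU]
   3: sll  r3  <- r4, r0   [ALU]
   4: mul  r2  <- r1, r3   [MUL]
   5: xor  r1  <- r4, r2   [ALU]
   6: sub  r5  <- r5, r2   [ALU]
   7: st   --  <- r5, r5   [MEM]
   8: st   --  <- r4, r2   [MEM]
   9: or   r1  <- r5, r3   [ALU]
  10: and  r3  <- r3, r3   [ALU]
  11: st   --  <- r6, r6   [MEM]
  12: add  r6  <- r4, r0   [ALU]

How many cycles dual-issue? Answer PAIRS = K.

PAIRS = 5

c0: i0,i1 add.ALU sll.ALU  2-wide
c1: i2,i3 sub.ALU sll.ALU  2-wide
c2: i4 mul.MUL  RAW r2
c3: i5,i6 xor.ALU sub.ALU  2-wide
c4: i7 st.MEM  no-port MEM/MEM
c5: i8,i9 st.MEM or.ALU  2-wide
c6: i10,i11 and.ALU st.MEM  2-wide
c7: i12 add.ALU  tail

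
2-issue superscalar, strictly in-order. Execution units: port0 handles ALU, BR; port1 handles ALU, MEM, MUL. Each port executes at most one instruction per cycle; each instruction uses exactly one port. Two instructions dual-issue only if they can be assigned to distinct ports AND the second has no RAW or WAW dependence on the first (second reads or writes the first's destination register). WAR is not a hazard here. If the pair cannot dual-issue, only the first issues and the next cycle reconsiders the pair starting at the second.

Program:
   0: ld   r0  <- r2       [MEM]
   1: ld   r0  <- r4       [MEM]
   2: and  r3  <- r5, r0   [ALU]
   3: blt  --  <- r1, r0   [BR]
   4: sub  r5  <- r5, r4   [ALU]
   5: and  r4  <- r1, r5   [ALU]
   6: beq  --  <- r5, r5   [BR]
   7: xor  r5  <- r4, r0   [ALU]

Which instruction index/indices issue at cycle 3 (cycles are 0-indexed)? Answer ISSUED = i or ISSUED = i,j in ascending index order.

t=0 i0:ld ; no-port MEM/MEM
t=1 i1:ld ; RAW r0
t=2 i2+i3:and+blt ; pair
t=3 i4:sub ; RAW r5
t=4 i5+i6:and+beq ; pair
t=5 i7:xor ; tail

ISSUED = 4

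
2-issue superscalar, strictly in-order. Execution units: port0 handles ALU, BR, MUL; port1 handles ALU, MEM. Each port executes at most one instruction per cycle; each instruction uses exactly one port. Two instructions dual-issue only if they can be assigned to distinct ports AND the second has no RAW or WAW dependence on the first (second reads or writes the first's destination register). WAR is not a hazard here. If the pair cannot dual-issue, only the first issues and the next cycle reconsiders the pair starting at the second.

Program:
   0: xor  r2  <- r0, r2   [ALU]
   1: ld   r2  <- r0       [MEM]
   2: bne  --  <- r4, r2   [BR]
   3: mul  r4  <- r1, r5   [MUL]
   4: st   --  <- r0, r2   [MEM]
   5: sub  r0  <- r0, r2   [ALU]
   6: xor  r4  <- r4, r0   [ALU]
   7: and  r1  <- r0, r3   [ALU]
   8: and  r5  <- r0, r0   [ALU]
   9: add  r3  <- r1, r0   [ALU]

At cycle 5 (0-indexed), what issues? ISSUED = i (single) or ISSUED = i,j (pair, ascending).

ISSUED = 6,7

  cy0 -> i0 (xor.ALU) WAW r2
  cy1 -> i1 (ld.MEM) RAW r2
  cy2 -> i2 (bne.BR) no-port BR/MUL
  cy3 -> i3,i4 (mul.MUL;st.MEM) pair
  cy4 -> i5 (sub.ALU) RAW r0
  cy5 -> i6,i7 (xor.ALU;and.ALU) pair
  cy6 -> i8,i9 (and.ALU;add.ALU) pair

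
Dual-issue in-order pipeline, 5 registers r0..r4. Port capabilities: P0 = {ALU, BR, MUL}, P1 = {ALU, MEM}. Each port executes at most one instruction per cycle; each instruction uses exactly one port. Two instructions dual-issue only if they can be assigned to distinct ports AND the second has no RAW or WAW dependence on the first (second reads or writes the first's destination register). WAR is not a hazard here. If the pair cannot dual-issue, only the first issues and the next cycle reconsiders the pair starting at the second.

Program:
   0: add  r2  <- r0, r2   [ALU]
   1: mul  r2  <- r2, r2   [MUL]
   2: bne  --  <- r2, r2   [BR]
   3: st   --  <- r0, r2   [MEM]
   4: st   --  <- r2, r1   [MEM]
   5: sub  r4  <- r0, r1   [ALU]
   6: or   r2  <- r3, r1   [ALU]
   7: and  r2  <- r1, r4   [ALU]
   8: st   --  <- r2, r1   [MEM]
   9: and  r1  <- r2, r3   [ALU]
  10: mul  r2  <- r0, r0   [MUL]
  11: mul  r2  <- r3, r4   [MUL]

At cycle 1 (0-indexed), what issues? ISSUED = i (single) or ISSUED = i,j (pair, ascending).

#0 head=0: add.ALU i0 RAW+WAW r2
#1 head=1: mul.MUL i1 no-port MUL/BR
#2 head=2: bne.BR st.MEM i2/i3 dual
#3 head=4: st.MEM sub.ALU i4/i5 dual
#4 head=6: or.ALU i6 WAW r2
#5 head=7: and.ALU i7 RAW r2
#6 head=8: st.MEM and.ALU i8/i9 dual
#7 head=10: mul.MUL i10 no-port MUL/MUL
#8 head=11: mul.MUL i11 tail

ISSUED = 1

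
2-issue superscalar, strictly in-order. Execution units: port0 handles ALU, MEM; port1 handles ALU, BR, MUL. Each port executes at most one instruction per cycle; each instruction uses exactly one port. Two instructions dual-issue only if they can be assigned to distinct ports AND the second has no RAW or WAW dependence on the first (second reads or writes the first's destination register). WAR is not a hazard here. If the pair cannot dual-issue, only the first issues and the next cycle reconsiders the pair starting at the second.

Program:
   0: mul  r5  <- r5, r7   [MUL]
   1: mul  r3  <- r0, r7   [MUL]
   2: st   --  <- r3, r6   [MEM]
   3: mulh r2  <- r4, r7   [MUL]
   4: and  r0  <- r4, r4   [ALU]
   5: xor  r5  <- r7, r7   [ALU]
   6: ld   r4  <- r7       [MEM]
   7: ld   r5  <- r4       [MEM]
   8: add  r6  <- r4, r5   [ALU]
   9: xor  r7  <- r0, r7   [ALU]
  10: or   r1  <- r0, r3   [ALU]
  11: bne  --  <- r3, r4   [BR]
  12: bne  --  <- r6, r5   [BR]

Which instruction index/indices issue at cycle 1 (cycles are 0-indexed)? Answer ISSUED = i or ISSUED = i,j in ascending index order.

0. mul @i0  | no-port MUL/MUL
1. mul @i1  | RAW r3
2. st+mulh @i2+i3  | pair
3. and+xor @i4+i5  | pair
4. ld @i6  | no-port MEM/MEM
5. ld @i7  | RAW r5
6. add+xor @i8+i9  | pair
7. or+bne @i10+i11  | pair
8. bne @i12  | tail

ISSUED = 1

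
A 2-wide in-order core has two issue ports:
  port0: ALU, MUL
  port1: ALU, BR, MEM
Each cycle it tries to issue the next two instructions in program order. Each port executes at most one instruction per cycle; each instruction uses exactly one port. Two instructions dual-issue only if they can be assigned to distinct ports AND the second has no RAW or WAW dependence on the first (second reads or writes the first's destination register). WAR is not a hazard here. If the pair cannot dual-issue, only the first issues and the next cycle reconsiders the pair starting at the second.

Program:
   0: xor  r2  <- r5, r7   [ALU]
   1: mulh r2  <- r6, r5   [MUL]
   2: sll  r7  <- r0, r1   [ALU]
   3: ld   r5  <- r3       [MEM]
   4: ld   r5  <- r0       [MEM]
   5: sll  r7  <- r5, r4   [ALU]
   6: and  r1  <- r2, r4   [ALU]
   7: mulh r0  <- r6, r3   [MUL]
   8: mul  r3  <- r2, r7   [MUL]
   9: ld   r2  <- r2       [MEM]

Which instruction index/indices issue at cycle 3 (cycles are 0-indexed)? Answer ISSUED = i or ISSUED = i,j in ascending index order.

ISSUED = 4

#0 head=0: xor.ALU i0 WAW r2
#1 head=1: mulh.MUL;sll.ALU i1+i2 pair
#2 head=3: ld.MEM i3 no-port MEM/MEM
#3 head=4: ld.MEM i4 RAW r5
#4 head=5: sll.ALU;and.ALU i5+i6 pair
#5 head=7: mulh.MUL i7 no-port MUL/MUL
#6 head=8: mul.MUL;ld.MEM i8+i9 pair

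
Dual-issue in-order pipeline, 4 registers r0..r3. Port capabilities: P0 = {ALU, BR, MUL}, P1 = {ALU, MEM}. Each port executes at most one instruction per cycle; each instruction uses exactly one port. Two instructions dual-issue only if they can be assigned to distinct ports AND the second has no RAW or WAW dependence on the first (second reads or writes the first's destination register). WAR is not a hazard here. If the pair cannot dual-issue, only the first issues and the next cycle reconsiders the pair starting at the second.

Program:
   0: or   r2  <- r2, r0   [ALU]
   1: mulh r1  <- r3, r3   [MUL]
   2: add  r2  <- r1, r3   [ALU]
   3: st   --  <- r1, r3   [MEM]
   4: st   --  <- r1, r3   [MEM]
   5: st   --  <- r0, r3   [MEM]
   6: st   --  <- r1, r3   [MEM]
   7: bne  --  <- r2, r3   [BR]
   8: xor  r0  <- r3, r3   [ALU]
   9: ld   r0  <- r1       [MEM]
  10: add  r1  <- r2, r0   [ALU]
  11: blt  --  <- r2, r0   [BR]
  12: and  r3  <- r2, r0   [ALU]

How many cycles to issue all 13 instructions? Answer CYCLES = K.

CYCLES = 9

c0: i0,i1 or/mulh  2-wide
c1: i2,i3 add/st  2-wide
c2: i4 st  no-port MEM/MEM
c3: i5 st  no-port MEM/MEM
c4: i6,i7 st/bne  2-wide
c5: i8 xor  WAW r0
c6: i9 ld  RAW r0
c7: i10,i11 add/blt  2-wide
c8: i12 and  tail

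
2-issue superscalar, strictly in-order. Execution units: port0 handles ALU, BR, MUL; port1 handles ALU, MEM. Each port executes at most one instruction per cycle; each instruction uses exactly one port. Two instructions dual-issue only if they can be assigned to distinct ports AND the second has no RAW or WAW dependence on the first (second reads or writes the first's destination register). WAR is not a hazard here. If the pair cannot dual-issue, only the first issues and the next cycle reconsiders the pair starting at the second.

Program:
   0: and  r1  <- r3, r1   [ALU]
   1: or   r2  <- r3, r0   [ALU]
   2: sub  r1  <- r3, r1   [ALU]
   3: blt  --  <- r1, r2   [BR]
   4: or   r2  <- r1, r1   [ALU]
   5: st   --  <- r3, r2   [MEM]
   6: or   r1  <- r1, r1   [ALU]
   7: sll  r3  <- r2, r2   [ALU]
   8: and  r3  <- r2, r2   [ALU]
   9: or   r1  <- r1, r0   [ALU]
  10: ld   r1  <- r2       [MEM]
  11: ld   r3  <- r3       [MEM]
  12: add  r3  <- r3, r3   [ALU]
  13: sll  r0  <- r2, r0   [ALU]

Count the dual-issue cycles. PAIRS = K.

PAIRS = 5

c0: i0/i1 and.ALU/or.ALU  dual
c1: i2 sub.ALU  RAW r1
c2: i3/i4 blt.BR/or.ALU  dual
c3: i5/i6 st.MEM/or.ALU  dual
c4: i7 sll.ALU  WAW r3
c5: i8/i9 and.ALU/or.ALU  dual
c6: i10 ld.MEM  no-port MEM/MEM
c7: i11 ld.MEM  RAW+WAW r3
c8: i12/i13 add.ALU/sll.ALU  dual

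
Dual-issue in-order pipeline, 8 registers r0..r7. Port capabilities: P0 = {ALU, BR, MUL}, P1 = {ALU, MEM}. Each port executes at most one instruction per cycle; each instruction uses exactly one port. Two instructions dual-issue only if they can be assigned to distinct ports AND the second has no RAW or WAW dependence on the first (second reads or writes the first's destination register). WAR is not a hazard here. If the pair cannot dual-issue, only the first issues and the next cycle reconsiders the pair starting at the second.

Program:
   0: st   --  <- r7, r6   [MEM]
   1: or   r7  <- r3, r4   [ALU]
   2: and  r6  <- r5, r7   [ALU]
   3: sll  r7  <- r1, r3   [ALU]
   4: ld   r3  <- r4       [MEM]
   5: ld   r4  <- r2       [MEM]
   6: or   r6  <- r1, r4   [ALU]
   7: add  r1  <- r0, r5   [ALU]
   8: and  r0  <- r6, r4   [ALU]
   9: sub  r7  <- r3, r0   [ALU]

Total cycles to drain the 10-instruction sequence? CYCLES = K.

CYCLES = 7

t=0 i0+i1:st.MEM;or.ALU ; pair
t=1 i2+i3:and.ALU;sll.ALU ; pair
t=2 i4:ld.MEM ; no-port MEM/MEM
t=3 i5:ld.MEM ; RAW r4
t=4 i6+i7:or.ALU;add.ALU ; pair
t=5 i8:and.ALU ; RAW r0
t=6 i9:sub.ALU ; tail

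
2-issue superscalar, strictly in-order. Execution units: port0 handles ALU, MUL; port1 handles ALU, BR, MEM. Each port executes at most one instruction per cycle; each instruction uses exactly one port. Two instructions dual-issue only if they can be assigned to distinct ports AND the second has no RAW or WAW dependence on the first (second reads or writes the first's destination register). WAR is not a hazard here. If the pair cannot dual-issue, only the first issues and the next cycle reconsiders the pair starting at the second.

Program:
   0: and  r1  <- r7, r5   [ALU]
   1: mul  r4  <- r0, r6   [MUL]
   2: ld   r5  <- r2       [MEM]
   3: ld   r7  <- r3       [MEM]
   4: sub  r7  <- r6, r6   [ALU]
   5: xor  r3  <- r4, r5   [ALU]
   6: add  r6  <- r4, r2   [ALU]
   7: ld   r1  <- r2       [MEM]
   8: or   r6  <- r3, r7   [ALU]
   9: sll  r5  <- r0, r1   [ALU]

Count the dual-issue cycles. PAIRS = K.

0. and.ALU;mul.MUL @i0,i1  | dual
1. ld.MEM @i2  | no-port MEM/MEM
2. ld.MEM @i3  | WAW r7
3. sub.ALU;xor.ALU @i4,i5  | dual
4. add.ALU;ld.MEM @i6,i7  | dual
5. or.ALU;sll.ALU @i8,i9  | dual

PAIRS = 4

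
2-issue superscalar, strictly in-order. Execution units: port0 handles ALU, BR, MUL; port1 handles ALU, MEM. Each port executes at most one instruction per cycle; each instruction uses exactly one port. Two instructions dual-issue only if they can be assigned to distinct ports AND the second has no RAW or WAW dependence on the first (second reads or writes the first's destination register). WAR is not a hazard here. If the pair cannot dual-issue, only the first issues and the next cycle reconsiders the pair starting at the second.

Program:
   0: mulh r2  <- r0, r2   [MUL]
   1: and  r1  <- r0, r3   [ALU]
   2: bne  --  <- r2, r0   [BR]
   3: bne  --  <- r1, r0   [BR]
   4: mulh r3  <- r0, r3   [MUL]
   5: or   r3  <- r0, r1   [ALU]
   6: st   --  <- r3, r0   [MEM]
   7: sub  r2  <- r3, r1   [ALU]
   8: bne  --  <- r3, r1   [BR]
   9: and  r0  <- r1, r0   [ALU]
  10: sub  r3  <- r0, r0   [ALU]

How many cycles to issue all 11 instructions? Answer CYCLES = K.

c0: i0/i1 mulh;and  dual
c1: i2 bne  no-port BR/BR
c2: i3 bne  no-port BR/MUL
c3: i4 mulh  WAW r3
c4: i5 or  RAW r3
c5: i6/i7 st;sub  dual
c6: i8/i9 bne;and  dual
c7: i10 sub  tail

CYCLES = 8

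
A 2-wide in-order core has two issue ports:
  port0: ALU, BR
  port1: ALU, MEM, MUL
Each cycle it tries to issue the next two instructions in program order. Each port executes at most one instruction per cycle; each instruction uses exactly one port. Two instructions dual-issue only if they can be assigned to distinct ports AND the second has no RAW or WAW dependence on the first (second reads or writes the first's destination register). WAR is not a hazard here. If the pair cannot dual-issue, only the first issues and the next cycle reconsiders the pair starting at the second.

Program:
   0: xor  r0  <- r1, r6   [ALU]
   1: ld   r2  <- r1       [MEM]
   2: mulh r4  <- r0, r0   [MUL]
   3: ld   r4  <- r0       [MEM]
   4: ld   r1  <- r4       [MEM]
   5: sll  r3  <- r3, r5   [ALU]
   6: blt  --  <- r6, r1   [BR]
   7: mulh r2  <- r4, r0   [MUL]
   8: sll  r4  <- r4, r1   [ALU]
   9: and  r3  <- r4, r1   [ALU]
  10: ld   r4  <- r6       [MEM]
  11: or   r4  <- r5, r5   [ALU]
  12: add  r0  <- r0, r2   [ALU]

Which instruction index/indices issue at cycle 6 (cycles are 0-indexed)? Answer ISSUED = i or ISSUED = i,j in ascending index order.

c0: i0&i1 xor;ld  2-wide
c1: i2 mulh  no-port MUL/MEM
c2: i3 ld  no-port MEM/MEM
c3: i4&i5 ld;sll  2-wide
c4: i6&i7 blt;mulh  2-wide
c5: i8 sll  RAW r4
c6: i9&i10 and;ld  2-wide
c7: i11&i12 or;add  2-wide

ISSUED = 9,10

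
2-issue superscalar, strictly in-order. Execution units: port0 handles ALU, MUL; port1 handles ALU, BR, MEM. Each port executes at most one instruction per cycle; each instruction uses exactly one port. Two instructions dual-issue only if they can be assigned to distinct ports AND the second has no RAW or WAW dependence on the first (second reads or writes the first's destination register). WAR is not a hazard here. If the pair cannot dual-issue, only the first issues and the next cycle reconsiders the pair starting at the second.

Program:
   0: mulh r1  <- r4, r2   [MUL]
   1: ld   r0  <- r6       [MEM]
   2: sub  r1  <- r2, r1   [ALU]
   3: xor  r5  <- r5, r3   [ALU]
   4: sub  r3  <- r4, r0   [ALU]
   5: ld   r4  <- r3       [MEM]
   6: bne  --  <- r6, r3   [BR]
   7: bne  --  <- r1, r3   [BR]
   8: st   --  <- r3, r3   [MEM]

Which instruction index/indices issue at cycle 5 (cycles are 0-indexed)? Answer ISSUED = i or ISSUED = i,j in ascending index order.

ISSUED = 7

t=0 i0&i1:mulh.MUL;ld.MEM ; pair
t=1 i2&i3:sub.ALU;xor.ALU ; pair
t=2 i4:sub.ALU ; RAW r3
t=3 i5:ld.MEM ; no-port MEM/BR
t=4 i6:bne.BR ; no-port BR/BR
t=5 i7:bne.BR ; no-port BR/MEM
t=6 i8:st.MEM ; tail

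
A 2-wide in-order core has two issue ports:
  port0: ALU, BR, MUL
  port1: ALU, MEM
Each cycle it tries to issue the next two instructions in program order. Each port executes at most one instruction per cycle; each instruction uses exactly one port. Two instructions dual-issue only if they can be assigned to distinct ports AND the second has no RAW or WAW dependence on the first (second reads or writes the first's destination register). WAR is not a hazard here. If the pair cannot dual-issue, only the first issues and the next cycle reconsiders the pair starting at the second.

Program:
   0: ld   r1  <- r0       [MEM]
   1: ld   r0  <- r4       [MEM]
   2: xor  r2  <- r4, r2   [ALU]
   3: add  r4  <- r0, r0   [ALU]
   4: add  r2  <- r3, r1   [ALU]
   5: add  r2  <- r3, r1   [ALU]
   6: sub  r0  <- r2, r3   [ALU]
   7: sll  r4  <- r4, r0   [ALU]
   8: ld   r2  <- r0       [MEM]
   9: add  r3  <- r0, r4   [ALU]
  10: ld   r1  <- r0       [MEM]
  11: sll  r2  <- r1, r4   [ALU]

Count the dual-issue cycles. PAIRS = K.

  cy0 -> i0 (ld) no-port MEM/MEM
  cy1 -> i1&i2 (ld/xor) 2-wide
  cy2 -> i3&i4 (add/add) 2-wide
  cy3 -> i5 (add) RAW r2
  cy4 -> i6 (sub) RAW r0
  cy5 -> i7&i8 (sll/ld) 2-wide
  cy6 -> i9&i10 (add/ld) 2-wide
  cy7 -> i11 (sll) tail

PAIRS = 4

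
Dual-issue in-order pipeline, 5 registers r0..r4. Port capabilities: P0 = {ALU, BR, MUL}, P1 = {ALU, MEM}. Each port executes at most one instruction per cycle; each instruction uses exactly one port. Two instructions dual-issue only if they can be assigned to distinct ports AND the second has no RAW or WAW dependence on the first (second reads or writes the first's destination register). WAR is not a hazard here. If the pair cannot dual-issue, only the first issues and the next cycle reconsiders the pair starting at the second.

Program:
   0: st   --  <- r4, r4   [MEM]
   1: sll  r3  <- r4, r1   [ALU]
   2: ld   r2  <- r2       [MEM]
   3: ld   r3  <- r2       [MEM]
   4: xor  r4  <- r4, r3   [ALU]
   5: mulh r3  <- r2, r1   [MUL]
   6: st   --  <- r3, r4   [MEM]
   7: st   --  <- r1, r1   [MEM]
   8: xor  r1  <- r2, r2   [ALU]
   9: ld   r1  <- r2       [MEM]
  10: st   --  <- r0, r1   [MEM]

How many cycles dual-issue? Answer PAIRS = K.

t=0 i0+i1:st.MEM;sll.ALU ; 2-wide
t=1 i2:ld.MEM ; no-port MEM/MEM
t=2 i3:ld.MEM ; RAW r3
t=3 i4+i5:xor.ALU;mulh.MUL ; 2-wide
t=4 i6:st.MEM ; no-port MEM/MEM
t=5 i7+i8:st.MEM;xor.ALU ; 2-wide
t=6 i9:ld.MEM ; no-port MEM/MEM
t=7 i10:st.MEM ; tail

PAIRS = 3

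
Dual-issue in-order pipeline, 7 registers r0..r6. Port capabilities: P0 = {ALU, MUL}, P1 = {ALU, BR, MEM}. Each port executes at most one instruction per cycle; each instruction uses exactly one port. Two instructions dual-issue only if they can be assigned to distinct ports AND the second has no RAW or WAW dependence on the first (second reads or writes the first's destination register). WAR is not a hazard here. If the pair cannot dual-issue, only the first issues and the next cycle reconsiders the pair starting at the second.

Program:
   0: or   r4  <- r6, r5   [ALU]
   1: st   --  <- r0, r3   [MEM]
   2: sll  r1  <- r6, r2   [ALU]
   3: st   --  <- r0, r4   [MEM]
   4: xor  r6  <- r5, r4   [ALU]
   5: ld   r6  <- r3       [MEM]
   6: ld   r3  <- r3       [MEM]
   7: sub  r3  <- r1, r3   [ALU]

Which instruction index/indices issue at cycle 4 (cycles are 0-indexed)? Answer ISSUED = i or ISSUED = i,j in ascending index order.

ISSUED = 6

  cy0 -> i0,i1 (or/st) pair
  cy1 -> i2,i3 (sll/st) pair
  cy2 -> i4 (xor) WAW r6
  cy3 -> i5 (ld) no-port MEM/MEM
  cy4 -> i6 (ld) RAW+WAW r3
  cy5 -> i7 (sub) tail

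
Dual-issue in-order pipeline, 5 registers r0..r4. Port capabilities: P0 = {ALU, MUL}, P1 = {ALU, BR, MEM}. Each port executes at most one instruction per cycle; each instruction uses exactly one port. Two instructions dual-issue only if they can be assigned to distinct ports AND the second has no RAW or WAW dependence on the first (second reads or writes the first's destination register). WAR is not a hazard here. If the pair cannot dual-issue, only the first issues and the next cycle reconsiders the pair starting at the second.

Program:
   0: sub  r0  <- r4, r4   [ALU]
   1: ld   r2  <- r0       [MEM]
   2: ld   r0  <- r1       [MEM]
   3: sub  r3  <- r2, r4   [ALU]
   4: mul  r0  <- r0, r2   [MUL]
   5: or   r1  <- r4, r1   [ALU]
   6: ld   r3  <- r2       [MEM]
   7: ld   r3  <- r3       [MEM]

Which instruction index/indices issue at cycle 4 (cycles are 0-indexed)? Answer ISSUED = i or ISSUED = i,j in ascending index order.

ISSUED = 6

  cy0 -> i0 (sub.ALU) RAW r0
  cy1 -> i1 (ld.MEM) no-port MEM/MEM
  cy2 -> i2,i3 (ld.MEM sub.ALU) pair
  cy3 -> i4,i5 (mul.MUL or.ALU) pair
  cy4 -> i6 (ld.MEM) no-port MEM/MEM
  cy5 -> i7 (ld.MEM) tail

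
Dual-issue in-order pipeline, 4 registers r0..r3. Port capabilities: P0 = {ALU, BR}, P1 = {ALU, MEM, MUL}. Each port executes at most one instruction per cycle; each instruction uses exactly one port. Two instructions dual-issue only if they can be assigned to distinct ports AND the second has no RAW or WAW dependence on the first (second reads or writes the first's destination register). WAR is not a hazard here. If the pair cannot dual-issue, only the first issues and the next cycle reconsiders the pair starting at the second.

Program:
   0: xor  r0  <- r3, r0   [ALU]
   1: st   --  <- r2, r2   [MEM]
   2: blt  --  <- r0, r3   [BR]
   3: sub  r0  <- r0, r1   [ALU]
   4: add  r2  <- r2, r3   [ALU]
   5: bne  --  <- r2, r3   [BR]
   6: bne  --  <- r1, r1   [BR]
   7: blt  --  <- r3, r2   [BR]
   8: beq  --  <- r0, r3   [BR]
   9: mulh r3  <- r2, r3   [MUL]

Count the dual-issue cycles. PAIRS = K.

c0: i0/i1 xor;st  2-wide
c1: i2/i3 blt;sub  2-wide
c2: i4 add  RAW r2
c3: i5 bne  no-port BR/BR
c4: i6 bne  no-port BR/BR
c5: i7 blt  no-port BR/BR
c6: i8/i9 beq;mulh  2-wide

PAIRS = 3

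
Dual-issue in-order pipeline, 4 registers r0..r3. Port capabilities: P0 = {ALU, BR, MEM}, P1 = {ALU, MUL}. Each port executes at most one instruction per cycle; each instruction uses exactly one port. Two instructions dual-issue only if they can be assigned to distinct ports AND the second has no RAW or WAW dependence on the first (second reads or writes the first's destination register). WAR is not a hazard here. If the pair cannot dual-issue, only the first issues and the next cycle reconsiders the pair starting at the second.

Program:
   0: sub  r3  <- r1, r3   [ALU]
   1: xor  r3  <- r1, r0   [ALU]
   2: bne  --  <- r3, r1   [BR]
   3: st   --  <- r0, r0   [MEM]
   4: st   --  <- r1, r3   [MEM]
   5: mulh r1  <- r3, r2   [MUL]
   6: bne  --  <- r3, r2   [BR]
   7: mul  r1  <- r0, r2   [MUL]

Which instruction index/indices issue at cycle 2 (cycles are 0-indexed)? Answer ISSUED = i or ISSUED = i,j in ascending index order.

0. sub @i0  | WAW r3
1. xor @i1  | RAW r3
2. bne @i2  | no-port BR/MEM
3. st @i3  | no-port MEM/MEM
4. st mulh @i4/i5  | 2-wide
5. bne mul @i6/i7  | 2-wide

ISSUED = 2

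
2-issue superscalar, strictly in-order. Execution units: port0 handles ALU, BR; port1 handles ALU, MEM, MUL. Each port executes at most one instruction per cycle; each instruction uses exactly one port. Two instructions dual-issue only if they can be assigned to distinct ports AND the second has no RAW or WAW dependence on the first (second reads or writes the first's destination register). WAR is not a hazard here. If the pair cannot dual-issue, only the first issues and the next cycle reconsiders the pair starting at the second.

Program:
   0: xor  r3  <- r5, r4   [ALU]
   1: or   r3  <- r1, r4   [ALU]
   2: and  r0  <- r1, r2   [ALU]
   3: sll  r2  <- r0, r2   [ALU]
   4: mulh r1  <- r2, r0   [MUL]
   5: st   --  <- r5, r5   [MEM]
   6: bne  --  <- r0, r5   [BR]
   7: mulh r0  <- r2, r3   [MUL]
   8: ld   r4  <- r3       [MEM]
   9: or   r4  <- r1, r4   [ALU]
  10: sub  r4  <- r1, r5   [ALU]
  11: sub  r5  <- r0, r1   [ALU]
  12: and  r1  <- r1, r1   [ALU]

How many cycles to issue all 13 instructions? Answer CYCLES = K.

#0 head=0: xor.ALU i0 WAW r3
#1 head=1: or.ALU/and.ALU i1/i2 dual
#2 head=3: sll.ALU i3 RAW r2
#3 head=4: mulh.MUL i4 no-port MUL/MEM
#4 head=5: st.MEM/bne.BR i5/i6 dual
#5 head=7: mulh.MUL i7 no-port MUL/MEM
#6 head=8: ld.MEM i8 RAW+WAW r4
#7 head=9: or.ALU i9 WAW r4
#8 head=10: sub.ALU/sub.ALU i10/i11 dual
#9 head=12: and.ALU i12 tail

CYCLES = 10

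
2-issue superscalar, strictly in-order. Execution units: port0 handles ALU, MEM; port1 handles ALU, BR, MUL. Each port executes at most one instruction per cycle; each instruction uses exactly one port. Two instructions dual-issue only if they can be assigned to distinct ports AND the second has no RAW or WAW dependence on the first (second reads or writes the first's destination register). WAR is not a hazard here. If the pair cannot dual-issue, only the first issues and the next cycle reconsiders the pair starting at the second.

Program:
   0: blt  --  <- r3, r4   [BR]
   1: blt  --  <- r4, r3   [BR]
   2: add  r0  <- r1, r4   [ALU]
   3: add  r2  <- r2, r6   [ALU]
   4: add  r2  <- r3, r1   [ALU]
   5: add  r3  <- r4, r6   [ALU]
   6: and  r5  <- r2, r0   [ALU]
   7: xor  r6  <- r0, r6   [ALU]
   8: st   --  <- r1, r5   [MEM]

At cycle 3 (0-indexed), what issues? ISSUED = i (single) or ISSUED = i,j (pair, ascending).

ISSUED = 4,5

[0] i0  blt.BR  -- no-port BR/BR
[1] i1+i2  blt.BR;add.ALU  -- pair
[2] i3  add.ALU  -- WAW r2
[3] i4+i5  add.ALU;add.ALU  -- pair
[4] i6+i7  and.ALU;xor.ALU  -- pair
[5] i8  st.MEM  -- tail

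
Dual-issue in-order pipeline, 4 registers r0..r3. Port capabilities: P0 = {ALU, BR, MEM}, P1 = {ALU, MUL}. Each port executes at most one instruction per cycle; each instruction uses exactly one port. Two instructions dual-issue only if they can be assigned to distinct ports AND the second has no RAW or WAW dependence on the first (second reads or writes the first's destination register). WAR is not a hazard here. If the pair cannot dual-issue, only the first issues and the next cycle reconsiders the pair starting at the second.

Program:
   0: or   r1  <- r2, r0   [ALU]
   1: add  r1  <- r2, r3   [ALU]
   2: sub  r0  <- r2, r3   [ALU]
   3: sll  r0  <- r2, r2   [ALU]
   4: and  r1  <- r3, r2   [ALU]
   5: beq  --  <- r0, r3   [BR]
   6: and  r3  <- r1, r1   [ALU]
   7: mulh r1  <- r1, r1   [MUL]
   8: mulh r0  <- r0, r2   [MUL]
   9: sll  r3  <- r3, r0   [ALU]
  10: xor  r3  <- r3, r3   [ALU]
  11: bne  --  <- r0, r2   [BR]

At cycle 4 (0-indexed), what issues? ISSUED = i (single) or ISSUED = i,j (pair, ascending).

ISSUED = 7

  cy0 -> i0 (or) WAW r1
  cy1 -> i1+i2 (add+sub) pair
  cy2 -> i3+i4 (sll+and) pair
  cy3 -> i5+i6 (beq+and) pair
  cy4 -> i7 (mulh) no-port MUL/MUL
  cy5 -> i8 (mulh) RAW r0
  cy6 -> i9 (sll) RAW+WAW r3
  cy7 -> i10+i11 (xor+bne) pair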